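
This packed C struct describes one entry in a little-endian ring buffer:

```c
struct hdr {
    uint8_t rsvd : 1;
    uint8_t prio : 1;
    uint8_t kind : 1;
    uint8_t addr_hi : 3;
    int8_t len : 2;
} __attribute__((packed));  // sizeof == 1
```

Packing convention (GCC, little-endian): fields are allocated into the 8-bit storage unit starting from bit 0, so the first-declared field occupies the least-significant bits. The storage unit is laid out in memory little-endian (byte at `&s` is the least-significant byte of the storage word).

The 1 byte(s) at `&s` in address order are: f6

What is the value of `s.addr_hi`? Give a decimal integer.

6

[0]=0xf6 (little-endian) → word 0xf6
rsvd:1 @ bit 0 → (0xf6>>0)&0x1 = 0x0
prio:1 @ bit 1 → (0xf6>>1)&0x1 = 0x1
kind:1 @ bit 2 → (0xf6>>2)&0x1 = 0x1
addr_hi:3 @ bit 3 → (0xf6>>3)&0x7 = 0x6  ←
len:2 @ bit 6 → (0xf6>>6)&0x3 = 0x3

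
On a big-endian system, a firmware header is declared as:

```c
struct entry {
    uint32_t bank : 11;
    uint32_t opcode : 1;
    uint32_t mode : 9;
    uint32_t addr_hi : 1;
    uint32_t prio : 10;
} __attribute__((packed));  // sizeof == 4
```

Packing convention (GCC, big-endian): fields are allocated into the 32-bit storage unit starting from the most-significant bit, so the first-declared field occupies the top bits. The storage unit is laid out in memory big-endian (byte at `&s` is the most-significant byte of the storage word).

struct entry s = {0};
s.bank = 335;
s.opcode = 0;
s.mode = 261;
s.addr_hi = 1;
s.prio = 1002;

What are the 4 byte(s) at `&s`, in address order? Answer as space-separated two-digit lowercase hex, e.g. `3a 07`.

29 e8 2f ea

bank:11 = 335 → 0x14f << 21 → word 0x29e00000
opcode:1 = 0 → 0x0 << 20 → word 0x29e00000
mode:9 = 261 → 0x105 << 11 → word 0x29e82800
addr_hi:1 = 1 → 0x1 << 10 → word 0x29e82c00
prio:10 = 1002 → 0x3ea << 0 → word 0x29e82fea
word = 0x29e82fea → big-endian bytes:
  [0]=0x29  [1]=0xe8  [2]=0x2f  [3]=0xea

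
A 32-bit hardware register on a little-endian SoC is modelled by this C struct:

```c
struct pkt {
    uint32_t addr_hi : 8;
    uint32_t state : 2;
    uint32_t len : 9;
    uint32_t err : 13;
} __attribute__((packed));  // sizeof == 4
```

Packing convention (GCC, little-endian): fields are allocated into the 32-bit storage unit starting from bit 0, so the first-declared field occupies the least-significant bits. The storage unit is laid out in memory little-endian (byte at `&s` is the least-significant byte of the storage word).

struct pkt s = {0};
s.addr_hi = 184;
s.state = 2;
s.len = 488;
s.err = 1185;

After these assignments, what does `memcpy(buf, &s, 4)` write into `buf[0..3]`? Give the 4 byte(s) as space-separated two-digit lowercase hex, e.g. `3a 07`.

b8 a2 0f 25

addr_hi:8 = 184 → 0xb8 << 0 → word 0x000000b8
state:2 = 2 → 0x2 << 8 → word 0x000002b8
len:9 = 488 → 0x1e8 << 10 → word 0x0007a2b8
err:13 = 1185 → 0x4a1 << 19 → word 0x250fa2b8
word = 0x250fa2b8 → little-endian bytes:
  [0]=0xb8  [1]=0xa2  [2]=0x0f  [3]=0x25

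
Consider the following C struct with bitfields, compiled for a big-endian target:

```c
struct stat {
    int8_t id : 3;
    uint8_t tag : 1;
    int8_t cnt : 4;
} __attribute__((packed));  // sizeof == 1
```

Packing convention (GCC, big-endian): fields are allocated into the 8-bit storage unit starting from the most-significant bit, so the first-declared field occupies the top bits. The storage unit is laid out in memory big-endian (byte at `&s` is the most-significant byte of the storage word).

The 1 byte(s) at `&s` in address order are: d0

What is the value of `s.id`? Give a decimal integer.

[0]=0xd0 (big-endian) → word 0xd0
id:3 @ bit 5 → (0xd0>>5)&0x7 = 0x6  ←
tag:1 @ bit 4 → (0xd0>>4)&0x1 = 0x1
cnt:4 @ bit 0 → (0xd0>>0)&0xf = 0x0
id signed 3b, MSB=1: 6 - 8 = -2

-2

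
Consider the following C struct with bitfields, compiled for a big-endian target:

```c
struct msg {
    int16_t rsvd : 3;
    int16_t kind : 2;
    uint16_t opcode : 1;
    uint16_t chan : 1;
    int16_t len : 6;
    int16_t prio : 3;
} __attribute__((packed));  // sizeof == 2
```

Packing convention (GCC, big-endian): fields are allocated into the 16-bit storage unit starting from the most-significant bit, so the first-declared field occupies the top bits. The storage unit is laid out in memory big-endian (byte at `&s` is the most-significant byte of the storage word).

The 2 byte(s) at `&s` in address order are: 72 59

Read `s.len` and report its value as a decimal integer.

[0]=0x72 [1]=0x59 (big-endian) → word 0x7259
rsvd:3 @ bit 13 → (0x7259>>13)&0x7 = 0x3
kind:2 @ bit 11 → (0x7259>>11)&0x3 = 0x2
opcode:1 @ bit 10 → (0x7259>>10)&0x1 = 0x0
chan:1 @ bit 9 → (0x7259>>9)&0x1 = 0x1
len:6 @ bit 3 → (0x7259>>3)&0x3f = 0xb  ←
prio:3 @ bit 0 → (0x7259>>0)&0x7 = 0x1
len signed 6b, MSB=0: value = 11

11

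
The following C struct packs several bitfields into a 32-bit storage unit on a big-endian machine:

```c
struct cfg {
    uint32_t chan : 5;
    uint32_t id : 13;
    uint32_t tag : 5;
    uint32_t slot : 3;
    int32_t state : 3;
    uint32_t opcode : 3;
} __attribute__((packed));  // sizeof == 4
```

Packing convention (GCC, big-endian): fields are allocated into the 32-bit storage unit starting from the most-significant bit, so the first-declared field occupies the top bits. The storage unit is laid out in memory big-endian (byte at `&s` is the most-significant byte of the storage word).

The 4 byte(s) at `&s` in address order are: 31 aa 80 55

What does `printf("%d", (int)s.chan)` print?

[0]=0x31 [1]=0xaa [2]=0x80 [3]=0x55 (big-endian) → word 0x31aa8055
chan [27+:5] = (word>>27) & 0x1f = 6  ←
id [14+:13] = (word>>14) & 0x1fff = 1706
tag [9+:5] = (word>>9) & 0x1f = 0
slot [6+:3] = (word>>6) & 0x7 = 1
state [3+:3] = (word>>3) & 0x7 = 2
opcode [0+:3] = (word>>0) & 0x7 = 5

6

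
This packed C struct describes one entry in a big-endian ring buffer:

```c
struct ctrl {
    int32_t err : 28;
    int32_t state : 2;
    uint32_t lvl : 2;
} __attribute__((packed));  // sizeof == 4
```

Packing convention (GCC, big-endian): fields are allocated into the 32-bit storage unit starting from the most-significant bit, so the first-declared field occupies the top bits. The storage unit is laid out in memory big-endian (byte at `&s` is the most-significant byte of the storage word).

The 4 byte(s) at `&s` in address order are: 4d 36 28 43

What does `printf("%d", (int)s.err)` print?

80962180

[0]=0x4d [1]=0x36 [2]=0x28 [3]=0x43 (big-endian) → word 0x4d362843
err [4+:28] = (word>>4) & 0xfffffff = 80962180  ←
state [2+:2] = (word>>2) & 0x3 = 0
lvl [0+:2] = (word>>0) & 0x3 = 3
err signed 28b, MSB=0: value = 80962180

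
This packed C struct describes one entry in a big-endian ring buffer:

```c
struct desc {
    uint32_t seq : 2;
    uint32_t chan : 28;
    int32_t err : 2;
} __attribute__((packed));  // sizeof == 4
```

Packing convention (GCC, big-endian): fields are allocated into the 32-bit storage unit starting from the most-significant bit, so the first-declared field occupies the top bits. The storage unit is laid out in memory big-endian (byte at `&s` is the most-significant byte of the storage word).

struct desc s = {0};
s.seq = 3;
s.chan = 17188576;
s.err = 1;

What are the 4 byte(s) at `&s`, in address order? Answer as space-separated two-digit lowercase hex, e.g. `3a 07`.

seq (2b) val=3 bits=0x3 at bit 30: 0xc0000000
chan (28b) val=17188576 bits=0x10646e0 at bit 2: 0xc4191b80
err (2b) val=1 bits=0x1 at bit 0: 0xc4191b81
word = 0xc4191b81 → big-endian bytes:
  [0]=0xc4  [1]=0x19  [2]=0x1b  [3]=0x81

c4 19 1b 81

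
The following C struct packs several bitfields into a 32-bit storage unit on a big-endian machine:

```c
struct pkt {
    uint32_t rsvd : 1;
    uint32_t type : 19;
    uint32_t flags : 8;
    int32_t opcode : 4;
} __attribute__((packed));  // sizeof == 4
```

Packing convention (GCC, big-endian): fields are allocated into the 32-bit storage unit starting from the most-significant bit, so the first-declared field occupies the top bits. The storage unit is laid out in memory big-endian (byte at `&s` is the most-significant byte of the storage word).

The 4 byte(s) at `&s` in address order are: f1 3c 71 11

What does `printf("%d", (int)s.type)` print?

463815

[0]=0xf1 [1]=0x3c [2]=0x71 [3]=0x11 (big-endian) → word 0xf13c7111
rsvd:1 @ bit 31 → (0xf13c7111>>31)&0x1 = 0x1
type:19 @ bit 12 → (0xf13c7111>>12)&0x7ffff = 0x713c7  ←
flags:8 @ bit 4 → (0xf13c7111>>4)&0xff = 0x11
opcode:4 @ bit 0 → (0xf13c7111>>0)&0xf = 0x1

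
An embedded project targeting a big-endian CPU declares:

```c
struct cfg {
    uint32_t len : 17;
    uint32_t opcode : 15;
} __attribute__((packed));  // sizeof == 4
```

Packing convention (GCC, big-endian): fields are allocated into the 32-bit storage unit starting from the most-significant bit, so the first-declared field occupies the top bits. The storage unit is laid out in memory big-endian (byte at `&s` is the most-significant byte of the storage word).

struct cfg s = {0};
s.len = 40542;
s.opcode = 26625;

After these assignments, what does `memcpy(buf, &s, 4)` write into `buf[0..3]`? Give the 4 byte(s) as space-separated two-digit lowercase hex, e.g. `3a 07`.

len (17b) val=40542 bits=0x9e5e at bit 15: 0x4f2f0000
opcode (15b) val=26625 bits=0x6801 at bit 0: 0x4f2f6801
word = 0x4f2f6801 → big-endian bytes:
  [0]=0x4f  [1]=0x2f  [2]=0x68  [3]=0x01

4f 2f 68 01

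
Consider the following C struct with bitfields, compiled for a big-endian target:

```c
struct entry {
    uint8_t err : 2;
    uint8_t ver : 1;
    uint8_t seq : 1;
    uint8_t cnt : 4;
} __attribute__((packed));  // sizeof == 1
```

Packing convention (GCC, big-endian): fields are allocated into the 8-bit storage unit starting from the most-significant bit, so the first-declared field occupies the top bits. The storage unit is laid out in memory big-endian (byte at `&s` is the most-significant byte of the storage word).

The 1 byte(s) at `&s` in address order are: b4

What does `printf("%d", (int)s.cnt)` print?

4

[0]=0xb4 (big-endian) → word 0xb4
err:2 @ bit 6 → (0xb4>>6)&0x3 = 0x2
ver:1 @ bit 5 → (0xb4>>5)&0x1 = 0x1
seq:1 @ bit 4 → (0xb4>>4)&0x1 = 0x1
cnt:4 @ bit 0 → (0xb4>>0)&0xf = 0x4  ←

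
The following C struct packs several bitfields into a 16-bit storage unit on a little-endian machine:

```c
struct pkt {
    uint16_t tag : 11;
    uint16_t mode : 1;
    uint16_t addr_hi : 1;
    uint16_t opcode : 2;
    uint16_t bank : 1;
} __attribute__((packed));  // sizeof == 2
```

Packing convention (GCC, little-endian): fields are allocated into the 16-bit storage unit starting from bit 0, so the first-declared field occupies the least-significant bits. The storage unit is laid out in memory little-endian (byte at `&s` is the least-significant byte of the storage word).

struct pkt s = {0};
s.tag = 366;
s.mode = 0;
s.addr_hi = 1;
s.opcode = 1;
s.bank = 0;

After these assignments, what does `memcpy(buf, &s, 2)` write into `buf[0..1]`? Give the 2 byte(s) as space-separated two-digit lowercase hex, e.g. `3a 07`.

tag:11 = 366 → 0x16e << 0 → word 0x016e
mode:1 = 0 → 0x0 << 11 → word 0x016e
addr_hi:1 = 1 → 0x1 << 12 → word 0x116e
opcode:2 = 1 → 0x1 << 13 → word 0x316e
bank:1 = 0 → 0x0 << 15 → word 0x316e
word = 0x316e → little-endian bytes:
  [0]=0x6e  [1]=0x31

6e 31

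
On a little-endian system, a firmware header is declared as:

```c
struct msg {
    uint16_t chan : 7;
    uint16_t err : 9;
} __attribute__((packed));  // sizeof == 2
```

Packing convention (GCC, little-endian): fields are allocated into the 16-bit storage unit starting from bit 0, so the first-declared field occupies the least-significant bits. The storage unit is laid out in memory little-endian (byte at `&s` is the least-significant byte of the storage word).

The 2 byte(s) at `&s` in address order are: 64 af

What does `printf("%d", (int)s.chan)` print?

100

[0]=0x64 [1]=0xaf (little-endian) → word 0xaf64
chan [0+:7] = (word>>0) & 0x7f = 100  ←
err [7+:9] = (word>>7) & 0x1ff = 350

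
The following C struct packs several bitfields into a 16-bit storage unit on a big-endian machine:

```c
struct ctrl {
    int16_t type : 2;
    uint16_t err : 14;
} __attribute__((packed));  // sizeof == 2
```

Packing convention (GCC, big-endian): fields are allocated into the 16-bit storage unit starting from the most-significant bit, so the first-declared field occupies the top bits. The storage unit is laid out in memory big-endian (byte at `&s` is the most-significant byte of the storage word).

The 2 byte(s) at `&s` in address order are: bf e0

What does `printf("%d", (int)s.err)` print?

16352

[0]=0xbf [1]=0xe0 (big-endian) → word 0xbfe0
type [14+:2] = (word>>14) & 0x3 = 2
err [0+:14] = (word>>0) & 0x3fff = 16352  ←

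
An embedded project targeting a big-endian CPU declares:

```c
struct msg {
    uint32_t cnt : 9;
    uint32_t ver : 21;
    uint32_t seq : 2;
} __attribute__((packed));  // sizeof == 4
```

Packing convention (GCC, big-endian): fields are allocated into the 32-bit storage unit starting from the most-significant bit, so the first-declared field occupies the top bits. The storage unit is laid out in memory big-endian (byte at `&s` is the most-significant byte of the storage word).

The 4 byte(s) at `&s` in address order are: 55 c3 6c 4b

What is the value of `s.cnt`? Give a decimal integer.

171

[0]=0x55 [1]=0xc3 [2]=0x6c [3]=0x4b (big-endian) → word 0x55c36c4b
cnt [23+:9] = (word>>23) & 0x1ff = 171  ←
ver [2+:21] = (word>>2) & 0x1fffff = 1104658
seq [0+:2] = (word>>0) & 0x3 = 3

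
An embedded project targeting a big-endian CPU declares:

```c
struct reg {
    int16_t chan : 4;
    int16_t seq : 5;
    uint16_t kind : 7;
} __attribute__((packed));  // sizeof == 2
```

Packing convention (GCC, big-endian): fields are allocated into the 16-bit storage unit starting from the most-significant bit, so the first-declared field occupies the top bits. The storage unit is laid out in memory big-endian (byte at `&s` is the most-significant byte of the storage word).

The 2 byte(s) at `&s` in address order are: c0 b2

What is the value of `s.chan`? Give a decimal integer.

[0]=0xc0 [1]=0xb2 (big-endian) → word 0xc0b2
chan [12+:4] = (word>>12) & 0xf = 12  ←
seq [7+:5] = (word>>7) & 0x1f = 1
kind [0+:7] = (word>>0) & 0x7f = 50
chan signed 4b, MSB=1: 12 - 16 = -4

-4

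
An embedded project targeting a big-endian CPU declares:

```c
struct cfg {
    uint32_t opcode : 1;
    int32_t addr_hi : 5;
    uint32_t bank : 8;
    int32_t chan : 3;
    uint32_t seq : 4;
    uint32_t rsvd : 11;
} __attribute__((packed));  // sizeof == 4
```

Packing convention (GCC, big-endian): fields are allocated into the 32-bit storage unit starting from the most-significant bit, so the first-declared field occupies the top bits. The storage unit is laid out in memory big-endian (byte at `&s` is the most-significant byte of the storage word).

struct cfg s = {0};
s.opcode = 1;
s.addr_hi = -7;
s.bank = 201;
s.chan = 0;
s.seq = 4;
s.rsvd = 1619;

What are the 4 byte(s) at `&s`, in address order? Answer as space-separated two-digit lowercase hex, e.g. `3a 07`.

e7 24 26 53

[31+:1] opcode=1 & 0x1 = 0x1; word=0x80000000
[26+:5] addr_hi=-7 & 0x1f = 0x19; word=0xe4000000
[18+:8] bank=201 & 0xff = 0xc9; word=0xe7240000
[15+:3] chan=0 & 0x7 = 0x0; word=0xe7240000
[11+:4] seq=4 & 0xf = 0x4; word=0xe7242000
[0+:11] rsvd=1619 & 0x7ff = 0x653; word=0xe7242653
word = 0xe7242653 → big-endian bytes:
  [0]=0xe7  [1]=0x24  [2]=0x26  [3]=0x53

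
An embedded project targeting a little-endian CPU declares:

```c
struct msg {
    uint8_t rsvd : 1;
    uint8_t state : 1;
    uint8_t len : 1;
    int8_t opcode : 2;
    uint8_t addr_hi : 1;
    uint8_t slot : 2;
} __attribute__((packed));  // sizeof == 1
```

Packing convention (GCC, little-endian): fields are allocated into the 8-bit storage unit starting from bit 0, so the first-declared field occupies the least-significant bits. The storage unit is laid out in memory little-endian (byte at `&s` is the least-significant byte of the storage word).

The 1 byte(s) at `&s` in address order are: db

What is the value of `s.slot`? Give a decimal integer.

3

[0]=0xdb (little-endian) → word 0xdb
rsvd:1 @ bit 0 → (0xdb>>0)&0x1 = 0x1
state:1 @ bit 1 → (0xdb>>1)&0x1 = 0x1
len:1 @ bit 2 → (0xdb>>2)&0x1 = 0x0
opcode:2 @ bit 3 → (0xdb>>3)&0x3 = 0x3
addr_hi:1 @ bit 5 → (0xdb>>5)&0x1 = 0x0
slot:2 @ bit 6 → (0xdb>>6)&0x3 = 0x3  ←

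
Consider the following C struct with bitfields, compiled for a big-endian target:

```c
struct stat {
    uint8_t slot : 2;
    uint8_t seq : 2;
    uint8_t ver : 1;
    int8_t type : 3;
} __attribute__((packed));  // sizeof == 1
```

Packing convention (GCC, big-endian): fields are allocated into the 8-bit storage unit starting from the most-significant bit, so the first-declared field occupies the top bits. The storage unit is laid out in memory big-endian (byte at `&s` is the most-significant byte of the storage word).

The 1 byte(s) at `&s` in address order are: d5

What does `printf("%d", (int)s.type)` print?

[0]=0xd5 (big-endian) → word 0xd5
slot:2 @ bit 6 → (0xd5>>6)&0x3 = 0x3
seq:2 @ bit 4 → (0xd5>>4)&0x3 = 0x1
ver:1 @ bit 3 → (0xd5>>3)&0x1 = 0x0
type:3 @ bit 0 → (0xd5>>0)&0x7 = 0x5  ←
type signed 3b, MSB=1: 5 - 8 = -3

-3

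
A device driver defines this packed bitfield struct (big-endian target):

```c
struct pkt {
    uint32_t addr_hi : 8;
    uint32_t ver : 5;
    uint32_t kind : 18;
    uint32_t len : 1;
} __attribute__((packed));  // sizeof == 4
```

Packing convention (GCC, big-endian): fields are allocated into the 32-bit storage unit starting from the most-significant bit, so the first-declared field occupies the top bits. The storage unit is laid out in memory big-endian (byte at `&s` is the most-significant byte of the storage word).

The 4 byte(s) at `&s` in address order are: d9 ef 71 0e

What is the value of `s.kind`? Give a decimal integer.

[0]=0xd9 [1]=0xef [2]=0x71 [3]=0x0e (big-endian) → word 0xd9ef710e
addr_hi:8 @ bit 24 → (0xd9ef710e>>24)&0xff = 0xd9
ver:5 @ bit 19 → (0xd9ef710e>>19)&0x1f = 0x1d
kind:18 @ bit 1 → (0xd9ef710e>>1)&0x3ffff = 0x3b887  ←
len:1 @ bit 0 → (0xd9ef710e>>0)&0x1 = 0x0

243847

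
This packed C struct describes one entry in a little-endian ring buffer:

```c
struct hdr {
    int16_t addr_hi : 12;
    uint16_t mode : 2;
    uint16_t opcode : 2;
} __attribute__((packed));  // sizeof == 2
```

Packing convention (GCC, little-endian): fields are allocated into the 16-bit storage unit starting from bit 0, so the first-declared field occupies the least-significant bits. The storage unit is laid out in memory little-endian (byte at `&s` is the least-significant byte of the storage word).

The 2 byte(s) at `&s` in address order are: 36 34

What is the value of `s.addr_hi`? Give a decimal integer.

1078

[0]=0x36 [1]=0x34 (little-endian) → word 0x3436
addr_hi:12 @ bit 0 → (0x3436>>0)&0xfff = 0x436  ←
mode:2 @ bit 12 → (0x3436>>12)&0x3 = 0x3
opcode:2 @ bit 14 → (0x3436>>14)&0x3 = 0x0
addr_hi signed 12b, MSB=0: value = 1078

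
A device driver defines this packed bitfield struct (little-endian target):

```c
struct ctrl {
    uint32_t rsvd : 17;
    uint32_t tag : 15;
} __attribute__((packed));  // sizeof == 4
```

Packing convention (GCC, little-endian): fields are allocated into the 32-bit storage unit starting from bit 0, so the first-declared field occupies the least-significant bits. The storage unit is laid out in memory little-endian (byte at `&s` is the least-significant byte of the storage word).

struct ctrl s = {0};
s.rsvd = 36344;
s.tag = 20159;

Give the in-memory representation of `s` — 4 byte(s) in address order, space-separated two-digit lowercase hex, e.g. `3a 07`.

rsvd:17 = 36344 → 0x8df8 << 0 → word 0x00008df8
tag:15 = 20159 → 0x4ebf << 17 → word 0x9d7e8df8
word = 0x9d7e8df8 → little-endian bytes:
  [0]=0xf8  [1]=0x8d  [2]=0x7e  [3]=0x9d

f8 8d 7e 9d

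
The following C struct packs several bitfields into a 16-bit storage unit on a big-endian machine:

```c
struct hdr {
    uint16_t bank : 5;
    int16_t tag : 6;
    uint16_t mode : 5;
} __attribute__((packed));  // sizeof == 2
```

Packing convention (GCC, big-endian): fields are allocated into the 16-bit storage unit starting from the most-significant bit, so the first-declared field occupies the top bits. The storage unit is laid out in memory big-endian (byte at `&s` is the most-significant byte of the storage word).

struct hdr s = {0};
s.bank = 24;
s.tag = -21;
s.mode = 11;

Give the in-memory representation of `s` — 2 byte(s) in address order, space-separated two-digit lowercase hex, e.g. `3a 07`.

c5 6b

bank (5b) val=24 bits=0x18 at bit 11: 0xc000
tag (6b) val=-21 bits=0x2b at bit 5: 0xc560
mode (5b) val=11 bits=0xb at bit 0: 0xc56b
word = 0xc56b → big-endian bytes:
  [0]=0xc5  [1]=0x6b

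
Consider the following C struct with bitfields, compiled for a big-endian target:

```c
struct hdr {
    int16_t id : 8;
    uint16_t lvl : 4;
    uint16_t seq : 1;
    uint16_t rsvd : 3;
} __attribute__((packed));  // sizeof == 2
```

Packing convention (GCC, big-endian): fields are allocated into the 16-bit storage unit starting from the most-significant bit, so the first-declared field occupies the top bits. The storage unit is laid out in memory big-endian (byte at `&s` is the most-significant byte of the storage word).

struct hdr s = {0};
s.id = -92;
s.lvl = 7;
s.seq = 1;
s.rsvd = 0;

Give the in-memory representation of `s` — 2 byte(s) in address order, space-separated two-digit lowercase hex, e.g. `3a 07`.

a4 78

id:8 = -92 → 0xa4 << 8 → word 0xa400
lvl:4 = 7 → 0x7 << 4 → word 0xa470
seq:1 = 1 → 0x1 << 3 → word 0xa478
rsvd:3 = 0 → 0x0 << 0 → word 0xa478
word = 0xa478 → big-endian bytes:
  [0]=0xa4  [1]=0x78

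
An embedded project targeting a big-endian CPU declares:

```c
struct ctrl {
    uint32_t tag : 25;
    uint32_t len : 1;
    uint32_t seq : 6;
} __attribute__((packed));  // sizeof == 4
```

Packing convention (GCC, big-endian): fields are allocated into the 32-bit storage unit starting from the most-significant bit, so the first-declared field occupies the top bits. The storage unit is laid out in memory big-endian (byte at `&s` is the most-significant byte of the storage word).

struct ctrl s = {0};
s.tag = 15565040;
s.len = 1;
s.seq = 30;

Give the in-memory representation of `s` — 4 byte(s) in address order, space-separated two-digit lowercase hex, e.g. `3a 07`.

76 c0 78 5e

tag (25b) val=15565040 bits=0xed80f0 at bit 7: 0x76c07800
len (1b) val=1 bits=0x1 at bit 6: 0x76c07840
seq (6b) val=30 bits=0x1e at bit 0: 0x76c0785e
word = 0x76c0785e → big-endian bytes:
  [0]=0x76  [1]=0xc0  [2]=0x78  [3]=0x5e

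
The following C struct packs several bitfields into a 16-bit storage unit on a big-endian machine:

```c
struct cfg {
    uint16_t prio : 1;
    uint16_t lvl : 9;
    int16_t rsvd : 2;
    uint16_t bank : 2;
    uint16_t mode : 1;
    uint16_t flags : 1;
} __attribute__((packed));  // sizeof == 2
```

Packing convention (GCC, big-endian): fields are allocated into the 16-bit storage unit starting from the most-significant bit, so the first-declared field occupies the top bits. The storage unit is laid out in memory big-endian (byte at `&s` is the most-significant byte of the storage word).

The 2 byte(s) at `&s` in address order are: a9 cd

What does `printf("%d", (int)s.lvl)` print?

[0]=0xa9 [1]=0xcd (big-endian) → word 0xa9cd
prio [15+:1] = (word>>15) & 0x1 = 1
lvl [6+:9] = (word>>6) & 0x1ff = 167  ←
rsvd [4+:2] = (word>>4) & 0x3 = 0
bank [2+:2] = (word>>2) & 0x3 = 3
mode [1+:1] = (word>>1) & 0x1 = 0
flags [0+:1] = (word>>0) & 0x1 = 1

167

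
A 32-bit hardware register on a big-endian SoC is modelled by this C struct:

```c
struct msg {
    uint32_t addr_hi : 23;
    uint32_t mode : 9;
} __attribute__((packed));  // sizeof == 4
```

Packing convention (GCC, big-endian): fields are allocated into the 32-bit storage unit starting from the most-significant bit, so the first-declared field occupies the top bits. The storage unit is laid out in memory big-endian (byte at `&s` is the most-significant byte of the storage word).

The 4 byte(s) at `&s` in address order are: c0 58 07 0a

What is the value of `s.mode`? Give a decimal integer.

266

[0]=0xc0 [1]=0x58 [2]=0x07 [3]=0x0a (big-endian) → word 0xc058070a
addr_hi [9+:23] = (word>>9) & 0x7fffff = 6302723
mode [0+:9] = (word>>0) & 0x1ff = 266  ←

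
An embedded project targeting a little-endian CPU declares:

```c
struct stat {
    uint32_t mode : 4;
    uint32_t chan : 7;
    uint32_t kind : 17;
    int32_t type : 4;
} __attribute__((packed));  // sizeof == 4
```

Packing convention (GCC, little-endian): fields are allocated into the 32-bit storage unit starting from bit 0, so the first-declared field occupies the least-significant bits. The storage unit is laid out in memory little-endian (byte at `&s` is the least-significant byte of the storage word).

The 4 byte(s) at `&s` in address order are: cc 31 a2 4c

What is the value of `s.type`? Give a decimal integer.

[0]=0xcc [1]=0x31 [2]=0xa2 [3]=0x4c (little-endian) → word 0x4ca231cc
mode:4 @ bit 0 → (0x4ca231cc>>0)&0xf = 0xc
chan:7 @ bit 4 → (0x4ca231cc>>4)&0x7f = 0x1c
kind:17 @ bit 11 → (0x4ca231cc>>11)&0x1ffff = 0x19446
type:4 @ bit 28 → (0x4ca231cc>>28)&0xf = 0x4  ←
type signed 4b, MSB=0: value = 4

4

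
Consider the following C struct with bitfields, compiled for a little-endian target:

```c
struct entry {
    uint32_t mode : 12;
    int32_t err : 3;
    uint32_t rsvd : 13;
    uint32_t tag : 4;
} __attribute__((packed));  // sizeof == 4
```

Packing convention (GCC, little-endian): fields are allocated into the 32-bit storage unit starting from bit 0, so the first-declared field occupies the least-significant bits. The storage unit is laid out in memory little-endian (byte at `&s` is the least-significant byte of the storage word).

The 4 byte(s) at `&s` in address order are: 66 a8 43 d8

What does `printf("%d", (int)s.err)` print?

[0]=0x66 [1]=0xa8 [2]=0x43 [3]=0xd8 (little-endian) → word 0xd843a866
mode:12 @ bit 0 → (0xd843a866>>0)&0xfff = 0x866
err:3 @ bit 12 → (0xd843a866>>12)&0x7 = 0x2  ←
rsvd:13 @ bit 15 → (0xd843a866>>15)&0x1fff = 0x1087
tag:4 @ bit 28 → (0xd843a866>>28)&0xf = 0xd
err signed 3b, MSB=0: value = 2

2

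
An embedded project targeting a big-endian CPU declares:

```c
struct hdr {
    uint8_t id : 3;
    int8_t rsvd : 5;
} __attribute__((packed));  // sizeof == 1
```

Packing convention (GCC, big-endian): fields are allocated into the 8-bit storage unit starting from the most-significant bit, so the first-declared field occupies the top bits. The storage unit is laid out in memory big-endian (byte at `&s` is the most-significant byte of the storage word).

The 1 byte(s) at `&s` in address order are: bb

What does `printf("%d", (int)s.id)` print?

[0]=0xbb (big-endian) → word 0xbb
id:3 @ bit 5 → (0xbb>>5)&0x7 = 0x5  ←
rsvd:5 @ bit 0 → (0xbb>>0)&0x1f = 0x1b

5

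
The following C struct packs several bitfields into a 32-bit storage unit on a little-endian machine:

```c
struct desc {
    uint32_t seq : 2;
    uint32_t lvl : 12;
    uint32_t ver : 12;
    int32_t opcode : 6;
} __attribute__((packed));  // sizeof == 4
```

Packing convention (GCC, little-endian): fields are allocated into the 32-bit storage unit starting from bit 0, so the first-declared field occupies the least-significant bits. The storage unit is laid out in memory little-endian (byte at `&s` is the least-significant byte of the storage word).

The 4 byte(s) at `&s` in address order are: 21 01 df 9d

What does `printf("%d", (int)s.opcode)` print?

-25

[0]=0x21 [1]=0x01 [2]=0xdf [3]=0x9d (little-endian) → word 0x9ddf0121
seq [0+:2] = (word>>0) & 0x3 = 1
lvl [2+:12] = (word>>2) & 0xfff = 72
ver [14+:12] = (word>>14) & 0xfff = 1916
opcode [26+:6] = (word>>26) & 0x3f = 39  ←
opcode signed 6b, MSB=1: 39 - 64 = -25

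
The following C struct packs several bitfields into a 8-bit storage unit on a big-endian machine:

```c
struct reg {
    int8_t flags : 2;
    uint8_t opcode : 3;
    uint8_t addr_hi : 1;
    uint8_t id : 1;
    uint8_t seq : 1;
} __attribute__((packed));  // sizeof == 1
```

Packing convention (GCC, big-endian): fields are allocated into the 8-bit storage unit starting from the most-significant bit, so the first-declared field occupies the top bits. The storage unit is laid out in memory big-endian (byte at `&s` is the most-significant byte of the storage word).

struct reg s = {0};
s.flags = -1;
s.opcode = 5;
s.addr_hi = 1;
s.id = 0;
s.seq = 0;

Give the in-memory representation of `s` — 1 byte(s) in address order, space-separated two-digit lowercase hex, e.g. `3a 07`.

ec

[6+:2] flags=-1 & 0x3 = 0x3; word=0xc0
[3+:3] opcode=5 & 0x7 = 0x5; word=0xe8
[2+:1] addr_hi=1 & 0x1 = 0x1; word=0xec
[1+:1] id=0 & 0x1 = 0x0; word=0xec
[0+:1] seq=0 & 0x1 = 0x0; word=0xec
word = 0xec → big-endian bytes:
  [0]=0xec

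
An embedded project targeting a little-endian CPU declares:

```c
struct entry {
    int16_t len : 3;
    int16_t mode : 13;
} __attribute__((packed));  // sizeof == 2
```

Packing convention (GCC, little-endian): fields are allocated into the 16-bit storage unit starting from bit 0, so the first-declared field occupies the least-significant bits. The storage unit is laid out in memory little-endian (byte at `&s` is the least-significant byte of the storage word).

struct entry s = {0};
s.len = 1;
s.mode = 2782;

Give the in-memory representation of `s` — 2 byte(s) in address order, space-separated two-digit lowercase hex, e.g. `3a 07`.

f1 56

len (3b) val=1 bits=0x1 at bit 0: 0x0001
mode (13b) val=2782 bits=0xade at bit 3: 0x56f1
word = 0x56f1 → little-endian bytes:
  [0]=0xf1  [1]=0x56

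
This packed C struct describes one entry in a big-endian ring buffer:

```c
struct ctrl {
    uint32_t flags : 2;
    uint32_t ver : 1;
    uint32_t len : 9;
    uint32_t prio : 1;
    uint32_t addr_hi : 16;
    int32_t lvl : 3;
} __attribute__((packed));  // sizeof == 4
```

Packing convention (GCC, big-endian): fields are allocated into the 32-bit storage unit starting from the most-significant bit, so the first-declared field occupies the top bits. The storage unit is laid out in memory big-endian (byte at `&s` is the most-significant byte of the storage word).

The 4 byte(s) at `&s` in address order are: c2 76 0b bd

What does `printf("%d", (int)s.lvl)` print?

[0]=0xc2 [1]=0x76 [2]=0x0b [3]=0xbd (big-endian) → word 0xc2760bbd
flags [30+:2] = (word>>30) & 0x3 = 3
ver [29+:1] = (word>>29) & 0x1 = 0
len [20+:9] = (word>>20) & 0x1ff = 39
prio [19+:1] = (word>>19) & 0x1 = 0
addr_hi [3+:16] = (word>>3) & 0xffff = 49527
lvl [0+:3] = (word>>0) & 0x7 = 5  ←
lvl signed 3b, MSB=1: 5 - 8 = -3

-3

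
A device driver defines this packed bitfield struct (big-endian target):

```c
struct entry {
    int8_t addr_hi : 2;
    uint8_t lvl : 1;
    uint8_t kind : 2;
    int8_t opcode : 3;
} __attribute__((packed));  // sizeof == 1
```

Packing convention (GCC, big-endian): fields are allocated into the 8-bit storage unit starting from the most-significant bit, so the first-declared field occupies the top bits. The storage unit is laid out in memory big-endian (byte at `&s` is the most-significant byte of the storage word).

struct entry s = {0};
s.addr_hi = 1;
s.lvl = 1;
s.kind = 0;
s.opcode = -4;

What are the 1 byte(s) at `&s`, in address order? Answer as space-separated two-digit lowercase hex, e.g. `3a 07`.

[6+:2] addr_hi=1 & 0x3 = 0x1; word=0x40
[5+:1] lvl=1 & 0x1 = 0x1; word=0x60
[3+:2] kind=0 & 0x3 = 0x0; word=0x60
[0+:3] opcode=-4 & 0x7 = 0x4; word=0x64
word = 0x64 → big-endian bytes:
  [0]=0x64

64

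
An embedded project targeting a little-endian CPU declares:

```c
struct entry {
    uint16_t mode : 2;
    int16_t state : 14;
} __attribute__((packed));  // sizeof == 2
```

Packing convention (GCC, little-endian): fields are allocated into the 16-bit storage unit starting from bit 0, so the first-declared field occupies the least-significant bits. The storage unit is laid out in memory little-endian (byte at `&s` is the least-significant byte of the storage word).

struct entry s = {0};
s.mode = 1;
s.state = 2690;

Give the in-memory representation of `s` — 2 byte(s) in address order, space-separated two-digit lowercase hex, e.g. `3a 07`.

[0+:2] mode=1 & 0x3 = 0x1; word=0x0001
[2+:14] state=2690 & 0x3fff = 0xa82; word=0x2a09
word = 0x2a09 → little-endian bytes:
  [0]=0x09  [1]=0x2a

09 2a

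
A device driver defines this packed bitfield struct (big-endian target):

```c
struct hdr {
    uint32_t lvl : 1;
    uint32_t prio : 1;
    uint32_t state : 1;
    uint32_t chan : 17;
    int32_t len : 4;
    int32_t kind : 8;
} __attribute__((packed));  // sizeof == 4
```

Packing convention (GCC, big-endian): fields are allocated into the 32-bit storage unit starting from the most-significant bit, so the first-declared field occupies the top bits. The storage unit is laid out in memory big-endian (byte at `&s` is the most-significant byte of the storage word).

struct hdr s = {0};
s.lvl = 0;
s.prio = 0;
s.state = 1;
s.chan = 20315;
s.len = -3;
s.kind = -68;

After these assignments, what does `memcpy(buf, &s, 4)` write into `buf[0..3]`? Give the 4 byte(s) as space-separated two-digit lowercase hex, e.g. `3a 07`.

lvl:1 = 0 → 0x0 << 31 → word 0x00000000
prio:1 = 0 → 0x0 << 30 → word 0x00000000
state:1 = 1 → 0x1 << 29 → word 0x20000000
chan:17 = 20315 → 0x4f5b << 12 → word 0x24f5b000
len:4 = -3 → 0xd << 8 → word 0x24f5bd00
kind:8 = -68 → 0xbc << 0 → word 0x24f5bdbc
word = 0x24f5bdbc → big-endian bytes:
  [0]=0x24  [1]=0xf5  [2]=0xbd  [3]=0xbc

24 f5 bd bc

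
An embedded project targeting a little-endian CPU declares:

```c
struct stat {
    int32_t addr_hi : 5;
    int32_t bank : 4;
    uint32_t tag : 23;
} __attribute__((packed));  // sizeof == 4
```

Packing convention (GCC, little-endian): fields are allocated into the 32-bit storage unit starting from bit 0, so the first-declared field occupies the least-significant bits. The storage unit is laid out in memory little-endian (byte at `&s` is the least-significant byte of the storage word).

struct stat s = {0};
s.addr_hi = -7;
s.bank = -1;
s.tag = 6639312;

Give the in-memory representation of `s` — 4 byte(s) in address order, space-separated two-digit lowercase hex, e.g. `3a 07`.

addr_hi:5 = -7 → 0x19 << 0 → word 0x00000019
bank:4 = -1 → 0xf << 5 → word 0x000001f9
tag:23 = 6639312 → 0x654ed0 << 9 → word 0xca9da1f9
word = 0xca9da1f9 → little-endian bytes:
  [0]=0xf9  [1]=0xa1  [2]=0x9d  [3]=0xca

f9 a1 9d ca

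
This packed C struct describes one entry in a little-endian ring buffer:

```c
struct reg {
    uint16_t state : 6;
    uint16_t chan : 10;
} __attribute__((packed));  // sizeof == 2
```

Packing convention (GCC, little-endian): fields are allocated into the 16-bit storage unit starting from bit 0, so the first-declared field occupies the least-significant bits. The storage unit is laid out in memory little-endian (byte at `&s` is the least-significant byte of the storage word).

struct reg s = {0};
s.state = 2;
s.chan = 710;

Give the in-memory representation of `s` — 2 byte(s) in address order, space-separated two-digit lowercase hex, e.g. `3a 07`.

state (6b) val=2 bits=0x2 at bit 0: 0x0002
chan (10b) val=710 bits=0x2c6 at bit 6: 0xb182
word = 0xb182 → little-endian bytes:
  [0]=0x82  [1]=0xb1

82 b1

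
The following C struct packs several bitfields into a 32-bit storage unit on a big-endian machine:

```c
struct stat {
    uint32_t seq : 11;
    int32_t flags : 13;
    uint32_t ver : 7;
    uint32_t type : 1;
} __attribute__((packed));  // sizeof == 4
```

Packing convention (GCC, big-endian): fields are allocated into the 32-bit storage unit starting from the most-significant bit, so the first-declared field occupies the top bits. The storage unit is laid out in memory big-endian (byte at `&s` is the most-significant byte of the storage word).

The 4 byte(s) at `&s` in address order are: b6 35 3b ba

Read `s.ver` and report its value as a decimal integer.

93

[0]=0xb6 [1]=0x35 [2]=0x3b [3]=0xba (big-endian) → word 0xb6353bba
seq:11 @ bit 21 → (0xb6353bba>>21)&0x7ff = 0x5b1
flags:13 @ bit 8 → (0xb6353bba>>8)&0x1fff = 0x153b
ver:7 @ bit 1 → (0xb6353bba>>1)&0x7f = 0x5d  ←
type:1 @ bit 0 → (0xb6353bba>>0)&0x1 = 0x0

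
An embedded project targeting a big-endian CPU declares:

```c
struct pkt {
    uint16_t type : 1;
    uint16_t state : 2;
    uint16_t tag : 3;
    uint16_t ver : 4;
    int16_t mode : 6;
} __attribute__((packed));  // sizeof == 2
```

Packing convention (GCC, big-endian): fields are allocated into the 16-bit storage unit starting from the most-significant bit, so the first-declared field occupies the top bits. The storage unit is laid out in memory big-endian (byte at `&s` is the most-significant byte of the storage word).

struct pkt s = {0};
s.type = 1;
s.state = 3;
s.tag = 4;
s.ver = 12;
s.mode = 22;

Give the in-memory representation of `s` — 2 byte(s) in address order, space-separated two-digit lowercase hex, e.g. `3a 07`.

type:1 = 1 → 0x1 << 15 → word 0x8000
state:2 = 3 → 0x3 << 13 → word 0xe000
tag:3 = 4 → 0x4 << 10 → word 0xf000
ver:4 = 12 → 0xc << 6 → word 0xf300
mode:6 = 22 → 0x16 << 0 → word 0xf316
word = 0xf316 → big-endian bytes:
  [0]=0xf3  [1]=0x16

f3 16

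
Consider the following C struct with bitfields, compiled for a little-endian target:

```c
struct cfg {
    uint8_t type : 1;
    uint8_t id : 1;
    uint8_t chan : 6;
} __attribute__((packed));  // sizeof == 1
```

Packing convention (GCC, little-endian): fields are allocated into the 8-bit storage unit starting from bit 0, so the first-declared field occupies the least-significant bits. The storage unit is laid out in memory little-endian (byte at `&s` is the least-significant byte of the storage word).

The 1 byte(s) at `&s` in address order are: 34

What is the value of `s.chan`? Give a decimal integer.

13

[0]=0x34 (little-endian) → word 0x34
type:1 @ bit 0 → (0x34>>0)&0x1 = 0x0
id:1 @ bit 1 → (0x34>>1)&0x1 = 0x0
chan:6 @ bit 2 → (0x34>>2)&0x3f = 0xd  ←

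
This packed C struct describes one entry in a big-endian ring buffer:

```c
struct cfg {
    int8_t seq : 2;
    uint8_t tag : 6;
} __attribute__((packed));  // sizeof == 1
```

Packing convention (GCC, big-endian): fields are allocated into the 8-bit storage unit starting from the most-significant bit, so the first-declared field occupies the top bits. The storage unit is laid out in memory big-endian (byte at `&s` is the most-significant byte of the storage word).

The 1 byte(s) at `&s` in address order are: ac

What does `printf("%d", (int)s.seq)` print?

[0]=0xac (big-endian) → word 0xac
seq:2 @ bit 6 → (0xac>>6)&0x3 = 0x2  ←
tag:6 @ bit 0 → (0xac>>0)&0x3f = 0x2c
seq signed 2b, MSB=1: 2 - 4 = -2

-2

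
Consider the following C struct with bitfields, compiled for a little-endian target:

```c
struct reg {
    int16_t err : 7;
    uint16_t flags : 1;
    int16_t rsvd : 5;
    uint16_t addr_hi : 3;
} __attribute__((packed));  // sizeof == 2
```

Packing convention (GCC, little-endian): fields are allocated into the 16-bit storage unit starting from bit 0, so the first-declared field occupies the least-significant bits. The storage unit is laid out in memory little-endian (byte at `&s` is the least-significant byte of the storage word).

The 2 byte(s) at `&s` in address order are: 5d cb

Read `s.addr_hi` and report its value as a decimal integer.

6

[0]=0x5d [1]=0xcb (little-endian) → word 0xcb5d
err:7 @ bit 0 → (0xcb5d>>0)&0x7f = 0x5d
flags:1 @ bit 7 → (0xcb5d>>7)&0x1 = 0x0
rsvd:5 @ bit 8 → (0xcb5d>>8)&0x1f = 0xb
addr_hi:3 @ bit 13 → (0xcb5d>>13)&0x7 = 0x6  ←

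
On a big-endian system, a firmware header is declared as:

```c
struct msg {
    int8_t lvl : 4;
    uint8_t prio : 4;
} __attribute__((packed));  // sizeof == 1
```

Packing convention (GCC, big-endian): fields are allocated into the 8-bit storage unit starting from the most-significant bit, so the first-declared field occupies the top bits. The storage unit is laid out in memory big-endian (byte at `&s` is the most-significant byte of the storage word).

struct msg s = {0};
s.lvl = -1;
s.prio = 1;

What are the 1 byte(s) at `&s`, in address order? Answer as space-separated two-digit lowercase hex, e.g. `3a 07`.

f1

lvl (4b) val=-1 bits=0xf at bit 4: 0xf0
prio (4b) val=1 bits=0x1 at bit 0: 0xf1
word = 0xf1 → big-endian bytes:
  [0]=0xf1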